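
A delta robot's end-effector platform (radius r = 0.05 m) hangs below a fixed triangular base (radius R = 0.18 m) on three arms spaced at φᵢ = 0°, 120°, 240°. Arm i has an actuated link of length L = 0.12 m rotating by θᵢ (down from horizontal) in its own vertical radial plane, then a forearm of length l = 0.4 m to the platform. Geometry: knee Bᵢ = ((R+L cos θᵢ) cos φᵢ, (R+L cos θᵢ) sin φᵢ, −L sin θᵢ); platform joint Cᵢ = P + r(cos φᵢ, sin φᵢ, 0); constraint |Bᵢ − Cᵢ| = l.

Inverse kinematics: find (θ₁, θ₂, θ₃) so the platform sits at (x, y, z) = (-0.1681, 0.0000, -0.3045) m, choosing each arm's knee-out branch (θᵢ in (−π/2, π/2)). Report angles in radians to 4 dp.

arm 1 (φ=0.0°): x'=-0.1681, y'=0.0000
  e−x'=0.2981;  (l²−L²−(e−x')²−y'²−z²)/2L = -0.1499
  θ1 = atan2(B,A) + arccos(C/0.4261) = 1.1343
arm 2 (φ=120.0°): x'=0.0840, y'=0.1456
  A=0.0460, B=-0.3045, C=(l²−L²−A²−y'²−z²)/(2L)=0.1232
  √(A²+B²)=0.3079;  θ2 = -1.4210+1.1591 ≈ -0.2619
rotate P by −φ3: (0.0841, -0.1456, -0.3045)
  A=0.0459, B=-0.3045, C=(l²−L²−A²−y'²−z²)/(2L)=0.1232
  √(A²+B²)=0.3079;  θ3 = -1.4210+1.1591 ≈ -0.2619

θ₁ = 1.1343, θ₂ = -0.2619, θ₃ = -0.2619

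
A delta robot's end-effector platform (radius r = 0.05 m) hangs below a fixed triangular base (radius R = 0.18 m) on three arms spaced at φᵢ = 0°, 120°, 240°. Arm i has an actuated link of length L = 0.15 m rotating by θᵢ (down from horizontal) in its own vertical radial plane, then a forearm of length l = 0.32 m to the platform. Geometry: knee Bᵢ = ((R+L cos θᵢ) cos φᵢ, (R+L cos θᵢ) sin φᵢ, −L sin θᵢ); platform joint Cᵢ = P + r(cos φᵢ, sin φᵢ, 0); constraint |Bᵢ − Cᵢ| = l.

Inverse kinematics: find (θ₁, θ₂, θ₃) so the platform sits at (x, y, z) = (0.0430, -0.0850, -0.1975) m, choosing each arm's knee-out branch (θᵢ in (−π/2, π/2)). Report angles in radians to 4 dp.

rotate P by −φ1: (0.0430, -0.0850, -0.1975)
  A cos θ + B sin θ = C:  0.0870·cos θ + -0.1975·sin θ = 0.0870
  θ1 = atan2(B,A) + arccos(C/0.2158) = 0.0000
arm 2 (φ=120.0°): x'=-0.0951, y'=0.0053
  A cos θ + B sin θ = C:  0.2251·cos θ + -0.1975·sin θ = -0.0327
  γ=atan2(-0.1975,0.2251)=-0.7202;  ψ=arccos(-0.1092)=1.6802;  θ2=γ+ψ≈0.9600
arm 3 (φ=240.0°): x'=0.0521, y'=0.0797
  A cos θ + B sin θ = C:  0.0779·cos θ + -0.1975·sin θ = 0.0949
  θ3 = atan2(B,A) + arccos(C/0.2123) = -0.0877

θ₁ = 0.0000, θ₂ = 0.9600, θ₃ = -0.0877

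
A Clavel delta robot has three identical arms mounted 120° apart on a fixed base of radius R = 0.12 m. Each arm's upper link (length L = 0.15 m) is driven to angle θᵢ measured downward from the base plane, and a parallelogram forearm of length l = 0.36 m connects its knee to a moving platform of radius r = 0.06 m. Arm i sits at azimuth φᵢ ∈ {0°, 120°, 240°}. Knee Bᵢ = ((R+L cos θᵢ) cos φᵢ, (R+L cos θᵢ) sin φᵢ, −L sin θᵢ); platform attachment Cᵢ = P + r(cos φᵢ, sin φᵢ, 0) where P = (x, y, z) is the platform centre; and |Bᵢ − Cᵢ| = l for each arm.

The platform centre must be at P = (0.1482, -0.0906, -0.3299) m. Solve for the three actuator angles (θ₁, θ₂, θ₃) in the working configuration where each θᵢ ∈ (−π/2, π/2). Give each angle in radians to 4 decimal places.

θ₁ = -0.0874, θ₂ = 1.0471, θ₃ = 0.5231

arm 1 (φ=0.0°): x'=0.1482, y'=-0.0906
  A=-0.0882, B=-0.3299, C=(l²−L²−A²−y'²−z²)/(2L)=-0.0591
  √(A²+B²)=0.3415;  θ1 = -1.8320+1.7447 ≈ -0.0874
arm 2 (φ=120.0°): x'=-0.1526, y'=-0.0830
  A=0.2126, B=-0.3299, C=(l²−L²−A²−y'²−z²)/(2L)=-0.1794
  γ=atan2(-0.3299,0.2126)=-0.9984;  ψ=arccos(-0.4571)=2.0455;  θ2=γ+ψ≈1.0471
arm 3 (φ=240.0°): x'=0.0044, y'=0.1736
  e−x'=0.0556;  (l²−L²−(e−x')²−y'²−z²)/2L = -0.1166
  γ=atan2(-0.3299,0.0556)=-1.4037;  ψ=arccos(-0.3485)=1.9268;  θ3=γ+ψ≈0.5231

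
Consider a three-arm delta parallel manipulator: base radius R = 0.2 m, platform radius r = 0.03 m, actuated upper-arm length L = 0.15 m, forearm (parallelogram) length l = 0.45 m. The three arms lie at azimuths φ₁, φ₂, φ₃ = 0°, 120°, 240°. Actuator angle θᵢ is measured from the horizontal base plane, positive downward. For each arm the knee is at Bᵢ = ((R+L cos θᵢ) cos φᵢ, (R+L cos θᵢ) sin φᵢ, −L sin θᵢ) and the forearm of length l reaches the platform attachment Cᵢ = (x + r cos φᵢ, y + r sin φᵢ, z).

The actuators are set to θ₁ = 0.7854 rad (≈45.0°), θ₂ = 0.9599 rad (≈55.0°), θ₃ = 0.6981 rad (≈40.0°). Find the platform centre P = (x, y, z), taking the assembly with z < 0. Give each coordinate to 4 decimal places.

(0.0075, -0.0370, -0.4652)

arm 1 at φ=0.0°: e+L cos θ1 = 0.2761;  S1 = (0.2761, 0.0000, -0.1061)
S2 = (0.2560·cos120.0°, 0.2560·sin120.0°, -0.1229) = (-0.1280, 0.2217, -0.1229)
S3 = (0.2849·cos240.0°, 0.2849·sin240.0°, -0.0964) = (-0.1425, -0.2467, -0.0964)
subtract pairs → two planes through P
plane₁₂: -0.8082x+0.4435y+-0.0336z = -0.0068
det = 0.7700;  x = 0.0026+-0.0104z,  y = -0.0106+0.0568z
sphere 1 gives Az²+Bz+C=0 with A=1.0033, B=0.2166, C=-0.1164;  B²−4AC=0.5140;  roots -0.4652, 0.2493;  negative root z = -0.4652
x = 0.0075, y = -0.0370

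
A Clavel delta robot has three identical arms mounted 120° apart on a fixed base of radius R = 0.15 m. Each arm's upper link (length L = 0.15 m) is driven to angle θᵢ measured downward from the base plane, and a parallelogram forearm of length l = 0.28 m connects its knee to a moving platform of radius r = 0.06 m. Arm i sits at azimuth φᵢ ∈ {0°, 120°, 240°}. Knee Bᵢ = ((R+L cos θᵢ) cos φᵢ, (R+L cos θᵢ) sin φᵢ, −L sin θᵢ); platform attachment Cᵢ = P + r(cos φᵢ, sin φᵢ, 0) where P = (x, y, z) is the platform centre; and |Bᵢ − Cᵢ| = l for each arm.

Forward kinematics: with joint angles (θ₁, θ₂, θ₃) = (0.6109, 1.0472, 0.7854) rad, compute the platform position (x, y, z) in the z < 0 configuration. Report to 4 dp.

(0.0434, -0.0344, -0.3063)

arm 1 at φ=0.0°: ρ1 = 0.2129;  S1 = (0.2129, 0.0000, -0.0860)
φ2=120.0°: virtual centre (-0.0825, 0.1429, -0.1299), radius l
φ3=240.0°: virtual centre (-0.0980, -0.1698, -0.1061), radius l
|S₂|²−|S₁|² = -0.0086;  |S₃|²−|S₁|² = -0.0030
plane₁₂: -0.5907x+0.2858y+-0.0877z = -0.0086
Cramer: x(z) = 0.0100-0.1090z;  y(z) = -0.0094+0.0816z
quadratic in z: (1.0185)z²+(0.2148)z+(-0.0298)=0, √Δ=0.4091 → z ∈ {-0.3063, 0.0954}; z = -0.3063 (taking z<0)
x = 0.0434, y = -0.0344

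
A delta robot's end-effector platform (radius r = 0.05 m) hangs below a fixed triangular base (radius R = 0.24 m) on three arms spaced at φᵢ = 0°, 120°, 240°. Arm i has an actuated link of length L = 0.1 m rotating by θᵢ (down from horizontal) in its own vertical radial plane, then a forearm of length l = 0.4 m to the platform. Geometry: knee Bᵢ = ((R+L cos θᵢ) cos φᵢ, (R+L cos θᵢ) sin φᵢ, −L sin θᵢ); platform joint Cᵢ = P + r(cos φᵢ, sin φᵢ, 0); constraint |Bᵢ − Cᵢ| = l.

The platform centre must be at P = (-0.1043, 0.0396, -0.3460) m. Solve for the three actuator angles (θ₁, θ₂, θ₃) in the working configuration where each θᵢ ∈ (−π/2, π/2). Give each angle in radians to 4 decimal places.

rotate P by −φ1: (-0.1043, 0.0396, -0.3460)
  A=0.2943, B=-0.3460, C=(l²−L²−A²−y'²−z²)/(2L)=-0.2895
  θ1 = atan2(B,A) + arccos(C/0.4542) = 1.3958
rotate P by −φ2: (0.0864, 0.0705, -0.3460)
  A cos θ + B sin θ = C:  0.1036·cos θ + -0.3460·sin θ = 0.0729
  √(A²+B²)=0.3612;  θ2 = -1.2800+1.3675 ≈ 0.0875
φ3=240.0° → target in arm frame (0.0179, -0.1101)
  e−x'=0.1721;  (l²−L²−(e−x')²−y'²−z²)/2L = -0.0574
  √(A²+B²)=0.3865;  θ3 = -1.1091+1.7198 ≈ 0.6107

θ₁ = 1.3958, θ₂ = 0.0875, θ₃ = 0.6107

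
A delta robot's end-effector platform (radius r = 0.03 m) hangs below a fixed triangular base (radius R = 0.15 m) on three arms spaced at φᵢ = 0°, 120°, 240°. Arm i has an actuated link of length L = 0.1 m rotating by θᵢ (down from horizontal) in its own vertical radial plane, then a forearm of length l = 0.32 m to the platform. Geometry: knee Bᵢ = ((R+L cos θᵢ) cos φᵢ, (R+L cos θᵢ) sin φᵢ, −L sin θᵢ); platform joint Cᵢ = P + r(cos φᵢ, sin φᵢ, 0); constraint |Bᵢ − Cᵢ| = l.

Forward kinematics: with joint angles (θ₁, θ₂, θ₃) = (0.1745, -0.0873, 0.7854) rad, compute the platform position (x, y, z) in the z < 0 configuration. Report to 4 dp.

arm 1 at φ=0.0°: (R−r)+L cos θ1 = 0.2185;  O1 = (0.2185, 0.0000, -0.0174)
arm 2 at φ=120.0°: (R−r)+L cos θ2 = 0.2196;  O2 = (-0.1098, 0.1902, 0.0087)
arm 3 at φ=240.0°: (R−r)+L cos θ3 = 0.1907;  O3 = (-0.0954, -0.1652, -0.0707)
eliminate P² terms by subtracting sphere 1 from 2 and 3
plane₁₂: -0.6566x+0.3804y+0.0522z = 0.0003
det = 0.4556;  x = 0.0054+-0.0513z,  y = 0.0100+-0.2256z
into |P−O₁|² = l²: 1.0535z² + 0.0521z + -0.0566 = 0;  Δ = 0.2411;  z = -0.2578 or 0.2083 → z<0 root = -0.2578
x = 0.0186, y = 0.0681

(0.0186, 0.0681, -0.2578)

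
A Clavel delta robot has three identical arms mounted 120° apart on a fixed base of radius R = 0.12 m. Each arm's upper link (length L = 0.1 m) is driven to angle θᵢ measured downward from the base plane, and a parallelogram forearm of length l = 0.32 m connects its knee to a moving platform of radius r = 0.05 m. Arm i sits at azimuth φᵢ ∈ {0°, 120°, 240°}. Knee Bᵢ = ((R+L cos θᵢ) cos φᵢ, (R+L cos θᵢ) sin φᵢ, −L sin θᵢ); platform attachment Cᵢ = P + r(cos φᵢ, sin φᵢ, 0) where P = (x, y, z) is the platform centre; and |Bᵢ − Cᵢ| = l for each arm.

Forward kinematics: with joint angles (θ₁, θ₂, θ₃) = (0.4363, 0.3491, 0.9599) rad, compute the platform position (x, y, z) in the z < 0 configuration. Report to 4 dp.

S1 = (0.1606·cos0.0°, 0.1606·sin0.0°, -0.0423) = (0.1606, 0.0000, -0.0423)
S2 = (0.1640·cos120.0°, 0.1640·sin120.0°, -0.0342) = (-0.0820, 0.1420, -0.0342)
S3 = (0.1274·cos240.0°, 0.1274·sin240.0°, -0.0819) = (-0.0637, -0.1103, -0.0819)
eliminate P² terms by subtracting sphere 1 from 2 and 3
plane₁₂: -0.4852x+0.2840y+0.0161z = 0.0005
det = 0.2344;  x = 0.0052+-0.0809z,  y = 0.0105+-0.1950z
quadratic in z: (1.0446)z²+(0.1056)z+(-0.0763)=0, √Δ=0.5746 → z ∈ {-0.3256, 0.2245}; z = -0.3256 (taking z<0)
x = 0.0315, y = 0.0740

(0.0315, 0.0740, -0.3256)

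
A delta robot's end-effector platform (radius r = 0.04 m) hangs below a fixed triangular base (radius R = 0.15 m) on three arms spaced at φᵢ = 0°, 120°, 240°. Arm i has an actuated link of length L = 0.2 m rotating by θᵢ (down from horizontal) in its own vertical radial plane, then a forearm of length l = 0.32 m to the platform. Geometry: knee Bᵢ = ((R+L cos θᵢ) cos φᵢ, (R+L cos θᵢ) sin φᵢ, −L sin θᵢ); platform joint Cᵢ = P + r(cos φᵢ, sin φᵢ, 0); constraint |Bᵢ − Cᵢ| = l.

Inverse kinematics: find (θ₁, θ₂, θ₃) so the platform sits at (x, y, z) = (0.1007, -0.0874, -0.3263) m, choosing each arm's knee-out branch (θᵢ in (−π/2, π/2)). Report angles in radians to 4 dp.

θ₁ = 0.4364, θ₂ = 1.3093, θ₃ = 0.7857

rotate P by −φ1: (0.1007, -0.0874, -0.3263)
  e−x'=0.0093;  (l²−L²−(e−x')²−y'²−z²)/2L = -0.1295
  √(A²+B²)=0.3264;  θ1 = -1.5423+1.9787 ≈ 0.4364
rotate P by −φ2: (-0.1260, -0.0435, -0.3263)
  A cos θ + B sin θ = C:  0.2360·cos θ + -0.3263·sin θ = -0.2542
  γ=atan2(-0.3263,0.2360)=-0.9445;  ψ=arccos(-0.6312)=2.2539;  θ2=γ+ψ≈1.3093
φ3=240.0° → target in arm frame (0.0253, 0.1309)
  e−x'=0.0847;  (l²−L²−(e−x')²−y'²−z²)/2L = -0.1709
  θ3 = atan2(B,A) + arccos(C/0.3371) = 0.7857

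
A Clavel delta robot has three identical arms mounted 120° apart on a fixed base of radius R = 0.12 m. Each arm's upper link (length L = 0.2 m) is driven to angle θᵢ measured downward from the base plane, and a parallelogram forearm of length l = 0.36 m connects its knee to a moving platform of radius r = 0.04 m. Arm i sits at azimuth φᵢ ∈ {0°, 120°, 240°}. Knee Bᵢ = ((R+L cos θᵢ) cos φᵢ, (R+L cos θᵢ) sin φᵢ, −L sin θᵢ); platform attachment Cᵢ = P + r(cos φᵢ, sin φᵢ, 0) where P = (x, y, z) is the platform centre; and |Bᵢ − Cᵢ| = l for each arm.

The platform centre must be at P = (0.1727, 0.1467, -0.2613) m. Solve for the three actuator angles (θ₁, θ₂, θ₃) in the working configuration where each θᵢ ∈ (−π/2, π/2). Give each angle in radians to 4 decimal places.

φ1=0.0° → target in arm frame (0.1727, 0.1467)
  e−x'=-0.0927;  (l²−L²−(e−x')²−y'²−z²)/2L = -0.0220
  γ=atan2(-0.2613,-0.0927)=-1.9117;  ψ=arccos(-0.0793)=1.6502;  θ1=γ+ψ≈-0.2616
φ2=120.0° → target in arm frame (0.0407, -0.2229)
  A=0.0393, B=-0.2613, C=(l²−L²−A²−y'²−z²)/(2L)=-0.0748
  γ=atan2(-0.2613,0.0393)=-1.4215;  ψ=arccos(-0.2830)=1.8577;  θ2=γ+ψ≈0.4362
φ3=240.0° → target in arm frame (-0.2134, 0.0762)
  e−x'=0.2934;  (l²−L²−(e−x')²−y'²−z²)/2L = -0.1764
  θ3 = atan2(B,A) + arccos(C/0.3929) = 1.3089

θ₁ = -0.2616, θ₂ = 0.4362, θ₃ = 1.3089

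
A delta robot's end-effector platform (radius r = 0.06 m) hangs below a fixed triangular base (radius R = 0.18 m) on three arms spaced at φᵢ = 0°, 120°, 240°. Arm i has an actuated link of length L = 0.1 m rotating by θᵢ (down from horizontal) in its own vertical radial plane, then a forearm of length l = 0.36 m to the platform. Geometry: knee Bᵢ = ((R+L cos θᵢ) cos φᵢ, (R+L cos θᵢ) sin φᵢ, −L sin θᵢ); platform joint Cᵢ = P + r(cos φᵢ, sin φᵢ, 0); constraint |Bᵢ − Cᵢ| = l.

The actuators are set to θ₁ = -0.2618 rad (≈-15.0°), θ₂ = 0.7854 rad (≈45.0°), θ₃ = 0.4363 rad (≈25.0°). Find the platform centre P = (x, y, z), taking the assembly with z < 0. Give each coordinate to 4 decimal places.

arm 1 at φ=0.0°: (R−r)+L cos θ1 = 0.2166;  S1 = (0.2166, 0.0000, 0.0259)
arm 2 at φ=120.0°: (R−r)+L cos θ2 = 0.1907;  S2 = (-0.0954, 0.1652, -0.0707)
φ3=240.0°: virtual centre (-0.1053, -0.1824, -0.0423), radius l
|S₂|²−|S₁|² = -0.0062;  |S₃|²−|S₁|² = -0.0014
plane₁₂: -0.6239x+0.3303y+-0.1932z = -0.0062
Cramer: x(z) = 0.0062-0.2623z;  y(z) = -0.0071+0.0894z
into |P−S₁|² = l²: 1.0768z² + 0.0573z + -0.0846 = 0;  Δ = 0.3678;  z = -0.3082 or 0.2550 → z<0 root = -0.3082
x = 0.0871, y = -0.0346

(0.0871, -0.0346, -0.3082)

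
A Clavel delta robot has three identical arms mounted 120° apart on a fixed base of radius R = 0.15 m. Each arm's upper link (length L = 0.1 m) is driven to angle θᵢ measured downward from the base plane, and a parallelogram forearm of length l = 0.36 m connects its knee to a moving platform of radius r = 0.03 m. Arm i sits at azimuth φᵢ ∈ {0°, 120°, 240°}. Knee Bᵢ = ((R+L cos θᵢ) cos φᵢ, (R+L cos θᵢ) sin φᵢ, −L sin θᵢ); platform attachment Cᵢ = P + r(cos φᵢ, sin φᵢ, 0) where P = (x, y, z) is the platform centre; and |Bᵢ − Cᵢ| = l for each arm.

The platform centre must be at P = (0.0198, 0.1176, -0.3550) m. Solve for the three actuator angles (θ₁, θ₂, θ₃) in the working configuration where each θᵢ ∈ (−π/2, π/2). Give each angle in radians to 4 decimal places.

θ₁ = 0.6983, θ₂ = 0.2621, θ₃ = 1.3961

φ1=0.0° → target in arm frame (0.0198, 0.1176)
  A=0.1002, B=-0.3550, C=(l²−L²−A²−y'²−z²)/(2L)=-0.1515
  γ=atan2(-0.3550,0.1002)=-1.2957;  ψ=arccos(-0.4106)=1.9940;  θ1=γ+ψ≈0.6983
φ2=120.0° → target in arm frame (0.0919, -0.0759)
  A cos θ + B sin θ = C:  0.0281·cos θ + -0.3550·sin θ = -0.0649
  √(A²+B²)=0.3561;  θ2 = -1.4919+1.7541 ≈ 0.2621
arm 3 (φ=240.0°): x'=-0.1117, y'=-0.0417
  A=0.2317, B=-0.3550, C=(l²−L²−A²−y'²−z²)/(2L)=-0.3093
  √(A²+B²)=0.4239;  θ3 = -0.9925+2.3886 ≈ 1.3961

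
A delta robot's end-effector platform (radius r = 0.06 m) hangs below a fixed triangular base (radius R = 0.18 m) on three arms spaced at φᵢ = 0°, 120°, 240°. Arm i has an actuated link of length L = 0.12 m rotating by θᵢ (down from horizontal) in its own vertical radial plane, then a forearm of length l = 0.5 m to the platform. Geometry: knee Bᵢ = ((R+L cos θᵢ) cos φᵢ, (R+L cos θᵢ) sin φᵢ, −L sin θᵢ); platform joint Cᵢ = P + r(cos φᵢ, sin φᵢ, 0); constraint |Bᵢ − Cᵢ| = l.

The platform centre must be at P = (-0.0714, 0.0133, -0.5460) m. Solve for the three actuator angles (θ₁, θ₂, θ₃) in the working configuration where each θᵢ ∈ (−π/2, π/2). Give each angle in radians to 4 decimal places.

arm 1 (φ=0.0°): x'=-0.0714, y'=0.0133
  A cos θ + B sin θ = C:  0.1914·cos θ + -0.5460·sin θ = -0.4139
  γ=atan2(-0.5460,0.1914)=-1.2336;  ψ=arccos(-0.7153)=2.3679;  θ1=γ+ψ≈1.1342
arm 2 (φ=120.0°): x'=0.0472, y'=0.0552
  A=0.0728, B=-0.5460, C=(l²−L²−A²−y'²−z²)/(2L)=-0.2952
  γ=atan2(-0.5460,0.0728)=-1.4383;  ψ=arccos(-0.5360)=2.1365;  θ2=γ+ψ≈0.6982
arm 3 (φ=240.0°): x'=0.0242, y'=-0.0685
  A cos θ + B sin θ = C:  0.0958·cos θ + -0.5460·sin θ = -0.3183
  √(A²+B²)=0.5543;  θ3 = -1.3971+2.1824 ≈ 0.7853

θ₁ = 1.1342, θ₂ = 0.6982, θ₃ = 0.7853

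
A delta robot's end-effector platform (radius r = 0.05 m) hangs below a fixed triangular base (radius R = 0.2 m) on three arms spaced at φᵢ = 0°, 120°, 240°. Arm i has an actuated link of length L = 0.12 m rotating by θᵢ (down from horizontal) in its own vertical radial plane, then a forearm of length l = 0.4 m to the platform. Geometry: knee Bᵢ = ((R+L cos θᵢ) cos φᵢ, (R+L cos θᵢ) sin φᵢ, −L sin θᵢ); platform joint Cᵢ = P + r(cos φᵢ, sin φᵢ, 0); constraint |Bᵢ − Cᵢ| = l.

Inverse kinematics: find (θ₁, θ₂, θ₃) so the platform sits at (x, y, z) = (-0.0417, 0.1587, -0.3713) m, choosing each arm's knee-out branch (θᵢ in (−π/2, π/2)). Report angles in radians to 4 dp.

θ₁ = 1.0475, θ₂ = -0.0874, θ₃ = 1.3965

arm 1 (φ=0.0°): x'=-0.0417, y'=0.1587
  A=0.1917, B=-0.3713, C=(l²−L²−A²−y'²−z²)/(2L)=-0.2258
  γ=atan2(-0.3713,0.1917)=-1.0942;  ψ=arccos(-0.5404)=2.1417;  θ1=γ+ψ≈1.0475
φ2=120.0° → target in arm frame (0.1583, -0.0432)
  A cos θ + B sin θ = C:  -0.0083·cos θ + -0.3713·sin θ = 0.0242
  √(A²+B²)=0.3714;  θ2 = -1.5931+1.5057 ≈ -0.0874
rotate P by −φ3: (-0.1166, -0.1155, -0.3713)
  A cos θ + B sin θ = C:  0.2666·cos θ + -0.3713·sin θ = -0.3194
  √(A²+B²)=0.4571;  θ3 = -0.9481+2.3446 ≈ 1.3965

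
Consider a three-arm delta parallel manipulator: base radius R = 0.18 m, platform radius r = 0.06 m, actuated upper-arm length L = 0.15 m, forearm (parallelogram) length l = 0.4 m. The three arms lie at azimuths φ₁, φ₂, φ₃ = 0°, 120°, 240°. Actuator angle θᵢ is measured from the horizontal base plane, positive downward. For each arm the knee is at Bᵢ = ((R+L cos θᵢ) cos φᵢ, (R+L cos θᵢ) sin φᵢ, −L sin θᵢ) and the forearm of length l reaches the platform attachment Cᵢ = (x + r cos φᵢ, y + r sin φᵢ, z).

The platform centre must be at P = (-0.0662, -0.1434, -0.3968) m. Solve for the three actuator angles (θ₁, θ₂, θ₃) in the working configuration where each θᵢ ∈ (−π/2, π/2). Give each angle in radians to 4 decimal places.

arm 1 (φ=0.0°): x'=-0.0662, y'=-0.1434
  e−x'=0.1862;  (l²−L²−(e−x')²−y'²−z²)/2L = -0.2506
  √(A²+B²)=0.4383;  θ1 = -1.1320+2.1795 ≈ 1.0474
rotate P by −φ2: (-0.0911, 0.1290, -0.3968)
  e−x'=0.2111;  (l²−L²−(e−x')²−y'²−z²)/2L = -0.2705
  γ=atan2(-0.3968,0.2111)=-1.0819;  ψ=arccos(-0.6019)=2.2167;  θ2=γ+ψ≈1.1348
φ3=240.0° → target in arm frame (0.1573, 0.0144)
  A=-0.0373, B=-0.3968, C=(l²−L²−A²−y'²−z²)/(2L)=-0.0718
  √(A²+B²)=0.3985;  θ3 = -1.6645+1.7520 ≈ 0.0875

θ₁ = 1.0474, θ₂ = 1.1348, θ₃ = 0.0875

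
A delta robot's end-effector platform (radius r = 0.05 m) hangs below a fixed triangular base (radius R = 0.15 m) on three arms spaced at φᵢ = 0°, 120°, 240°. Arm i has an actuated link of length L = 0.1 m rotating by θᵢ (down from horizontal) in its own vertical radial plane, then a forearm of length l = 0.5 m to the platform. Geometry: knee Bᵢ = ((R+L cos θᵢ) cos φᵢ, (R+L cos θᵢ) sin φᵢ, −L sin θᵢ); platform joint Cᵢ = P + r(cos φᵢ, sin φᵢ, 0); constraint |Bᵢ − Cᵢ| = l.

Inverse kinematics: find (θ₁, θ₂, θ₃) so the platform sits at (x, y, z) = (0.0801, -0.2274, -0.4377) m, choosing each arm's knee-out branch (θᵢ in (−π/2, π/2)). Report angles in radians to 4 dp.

θ₁ = 0.0875, θ₂ = 1.3089, θ₃ = -0.2618

rotate P by −φ1: (0.0801, -0.2274, -0.4377)
  A cos θ + B sin θ = C:  0.0199·cos θ + -0.4377·sin θ = -0.0184
  θ1 = atan2(B,A) + arccos(C/0.4382) = 0.0875
rotate P by −φ2: (-0.2370, 0.0443, -0.4377)
  A cos θ + B sin θ = C:  0.3370·cos θ + -0.4377·sin θ = -0.3355
  √(A²+B²)=0.5524;  θ2 = -0.9147+2.2236 ≈ 1.3089
φ3=240.0° → target in arm frame (0.1569, 0.1831)
  e−x'=-0.0569;  (l²−L²−(e−x')²−y'²−z²)/2L = 0.0583
  γ=atan2(-0.4377,-0.0569)=-1.7000;  ψ=arccos(0.1322)=1.4382;  θ3=γ+ψ≈-0.2618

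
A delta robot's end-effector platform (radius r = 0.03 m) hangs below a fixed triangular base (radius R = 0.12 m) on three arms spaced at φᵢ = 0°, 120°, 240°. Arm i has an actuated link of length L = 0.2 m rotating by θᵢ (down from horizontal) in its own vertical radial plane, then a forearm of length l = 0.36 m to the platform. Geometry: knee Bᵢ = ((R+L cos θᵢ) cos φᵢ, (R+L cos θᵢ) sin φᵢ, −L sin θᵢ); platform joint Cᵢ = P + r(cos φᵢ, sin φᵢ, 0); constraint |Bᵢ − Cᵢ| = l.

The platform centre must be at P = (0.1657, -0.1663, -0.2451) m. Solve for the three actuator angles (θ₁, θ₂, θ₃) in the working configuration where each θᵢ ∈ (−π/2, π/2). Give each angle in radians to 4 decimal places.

θ₁ = -0.2619, θ₂ = 1.3961, θ₃ = 0.3489

arm 1 (φ=0.0°): x'=0.1657, y'=-0.1663
  e−x'=-0.0757;  (l²−L²−(e−x')²−y'²−z²)/2L = -0.0097
  γ=atan2(-0.2451,-0.0757)=-1.8704;  ψ=arccos(-0.0376)=1.6084;  θ1=γ+ψ≈-0.2619
rotate P by −φ2: (-0.2269, -0.0604, -0.2451)
  A cos θ + B sin θ = C:  0.3169·cos θ + -0.2451·sin θ = -0.1863
  γ=atan2(-0.2451,0.3169)=-0.6584;  ψ=arccos(-0.4651)=2.0545;  θ2=γ+ψ≈1.3961
rotate P by −φ3: (0.0612, 0.2267, -0.2451)
  A=0.0288, B=-0.2451, C=(l²−L²−A²−y'²−z²)/(2L)=-0.0567
  θ3 = atan2(B,A) + arccos(C/0.2468) = 0.3489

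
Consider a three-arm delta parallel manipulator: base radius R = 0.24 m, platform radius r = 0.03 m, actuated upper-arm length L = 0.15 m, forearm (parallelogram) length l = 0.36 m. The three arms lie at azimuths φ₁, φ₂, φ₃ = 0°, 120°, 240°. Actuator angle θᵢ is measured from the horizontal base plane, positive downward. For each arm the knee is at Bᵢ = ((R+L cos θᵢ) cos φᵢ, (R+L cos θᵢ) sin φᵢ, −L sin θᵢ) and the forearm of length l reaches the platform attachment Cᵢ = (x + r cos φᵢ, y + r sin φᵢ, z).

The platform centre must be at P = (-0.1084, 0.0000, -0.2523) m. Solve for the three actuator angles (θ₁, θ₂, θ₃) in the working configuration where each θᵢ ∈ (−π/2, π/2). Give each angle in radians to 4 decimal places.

θ₁ = 1.3961, θ₂ = 0.4365, θ₃ = 0.4365

φ1=0.0° → target in arm frame (-0.1084, 0.0000)
  A=0.3184, B=-0.2523, C=(l²−L²−A²−y'²−z²)/(2L)=-0.1931
  γ=atan2(-0.2523,0.3184)=-0.6701;  ψ=arccos(-0.4754)=2.0662;  θ1=γ+ψ≈1.3961
φ2=120.0° → target in arm frame (0.0542, 0.0939)
  A cos θ + B sin θ = C:  0.1558·cos θ + -0.2523·sin θ = 0.0345
  γ=atan2(-0.2523,0.1558)=-1.0176;  ψ=arccos(0.1164)=1.4541;  θ2=γ+ψ≈0.4365
φ3=240.0° → target in arm frame (0.0542, -0.0939)
  A cos θ + B sin θ = C:  0.1558·cos θ + -0.2523·sin θ = 0.0345
  θ3 = atan2(B,A) + arccos(C/0.2965) = 0.4365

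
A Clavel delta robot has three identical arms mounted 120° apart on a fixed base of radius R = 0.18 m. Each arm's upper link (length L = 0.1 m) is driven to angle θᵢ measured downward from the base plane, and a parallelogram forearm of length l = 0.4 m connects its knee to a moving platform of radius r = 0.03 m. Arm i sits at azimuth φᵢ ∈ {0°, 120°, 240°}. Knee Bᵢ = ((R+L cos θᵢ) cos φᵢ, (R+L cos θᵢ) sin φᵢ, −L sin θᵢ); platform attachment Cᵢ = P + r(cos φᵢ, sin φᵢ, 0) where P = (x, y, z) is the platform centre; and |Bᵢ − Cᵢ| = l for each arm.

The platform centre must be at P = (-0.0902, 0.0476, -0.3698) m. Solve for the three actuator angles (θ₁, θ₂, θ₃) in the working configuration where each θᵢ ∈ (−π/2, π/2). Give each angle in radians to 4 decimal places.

rotate P by −φ1: (-0.0902, 0.0476, -0.3698)
  A cos θ + B sin θ = C:  0.2402·cos θ + -0.3698·sin θ = -0.2336
  γ=atan2(-0.3698,0.2402)=-0.9947;  ψ=arccos(-0.5297)=2.1290;  θ1=γ+ψ≈1.1343
rotate P by −φ2: (0.0863, 0.0543, -0.3698)
  A cos θ + B sin θ = C:  0.0637·cos θ + -0.3698·sin θ = 0.0312
  θ2 = atan2(B,A) + arccos(C/0.3752) = 0.0872
φ3=240.0° → target in arm frame (0.0039, -0.1019)
  A=0.1461, B=-0.3698, C=(l²−L²−A²−y'²−z²)/(2L)=-0.0925
  γ=atan2(-0.3698,0.1461)=-1.1945;  ψ=arccos(-0.2325)=1.8055;  θ3=γ+ψ≈0.6110

θ₁ = 1.1343, θ₂ = 0.0872, θ₃ = 0.6110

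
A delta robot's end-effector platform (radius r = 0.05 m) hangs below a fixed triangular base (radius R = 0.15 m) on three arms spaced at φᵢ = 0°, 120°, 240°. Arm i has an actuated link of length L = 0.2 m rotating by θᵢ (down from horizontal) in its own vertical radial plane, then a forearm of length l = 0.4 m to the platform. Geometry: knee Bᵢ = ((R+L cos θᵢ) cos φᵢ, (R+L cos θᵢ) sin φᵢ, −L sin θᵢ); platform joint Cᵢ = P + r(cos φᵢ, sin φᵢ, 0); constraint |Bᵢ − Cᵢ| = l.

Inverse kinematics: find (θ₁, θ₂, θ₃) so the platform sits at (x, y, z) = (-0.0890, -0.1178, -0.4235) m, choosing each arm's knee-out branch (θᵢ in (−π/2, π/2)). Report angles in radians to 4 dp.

arm 1 (φ=0.0°): x'=-0.0890, y'=-0.1178
  A=0.1890, B=-0.4235, C=(l²−L²−A²−y'²−z²)/(2L)=-0.2724
  √(A²+B²)=0.4638;  θ1 = -1.1510+2.1985 ≈ 1.0475
arm 2 (φ=120.0°): x'=-0.0575, y'=0.1360
  A cos θ + B sin θ = C:  0.1575·cos θ + -0.4235·sin θ = -0.2566
  √(A²+B²)=0.4518;  θ2 = -1.2147+2.1748 ≈ 0.9601
arm 3 (φ=240.0°): x'=0.1465, y'=-0.0182
  e−x'=-0.0465;  (l²−L²−(e−x')²−y'²−z²)/2L = -0.1546
  √(A²+B²)=0.4260;  θ3 = -1.6802+1.9422 ≈ 0.2620

θ₁ = 1.0475, θ₂ = 0.9601, θ₃ = 0.2620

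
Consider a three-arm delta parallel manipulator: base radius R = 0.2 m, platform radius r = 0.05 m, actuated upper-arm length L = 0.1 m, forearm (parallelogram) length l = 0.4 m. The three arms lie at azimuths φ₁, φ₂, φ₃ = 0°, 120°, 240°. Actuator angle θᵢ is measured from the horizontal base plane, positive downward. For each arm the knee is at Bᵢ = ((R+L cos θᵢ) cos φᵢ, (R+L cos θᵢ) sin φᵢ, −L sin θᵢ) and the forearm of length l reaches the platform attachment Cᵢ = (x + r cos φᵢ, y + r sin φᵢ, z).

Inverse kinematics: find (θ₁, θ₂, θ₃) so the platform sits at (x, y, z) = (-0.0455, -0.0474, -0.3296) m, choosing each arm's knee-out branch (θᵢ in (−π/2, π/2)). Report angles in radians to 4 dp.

arm 1 (φ=0.0°): x'=-0.0455, y'=-0.0474
  A=0.1955, B=-0.3296, C=(l²−L²−A²−y'²−z²)/(2L)=0.0045
  θ1 = atan2(B,A) + arccos(C/0.3832) = 0.5237
rotate P by −φ2: (-0.0183, 0.0631, -0.3296)
  e−x'=0.1683;  (l²−L²−(e−x')²−y'²−z²)/2L = 0.0453
  γ=atan2(-0.3296,0.1683)=-1.0987;  ψ=arccos(0.1224)=1.4481;  θ2=γ+ψ≈0.3494
arm 3 (φ=240.0°): x'=0.0638, y'=-0.0157
  A cos θ + B sin θ = C:  0.0862·cos θ + -0.3296·sin θ = 0.1684
  γ=atan2(-0.3296,0.0862)=-1.3150;  ψ=arccos(0.4944)=1.0537;  θ3=γ+ψ≈-0.2613

θ₁ = 0.5237, θ₂ = 0.3494, θ₃ = -0.2613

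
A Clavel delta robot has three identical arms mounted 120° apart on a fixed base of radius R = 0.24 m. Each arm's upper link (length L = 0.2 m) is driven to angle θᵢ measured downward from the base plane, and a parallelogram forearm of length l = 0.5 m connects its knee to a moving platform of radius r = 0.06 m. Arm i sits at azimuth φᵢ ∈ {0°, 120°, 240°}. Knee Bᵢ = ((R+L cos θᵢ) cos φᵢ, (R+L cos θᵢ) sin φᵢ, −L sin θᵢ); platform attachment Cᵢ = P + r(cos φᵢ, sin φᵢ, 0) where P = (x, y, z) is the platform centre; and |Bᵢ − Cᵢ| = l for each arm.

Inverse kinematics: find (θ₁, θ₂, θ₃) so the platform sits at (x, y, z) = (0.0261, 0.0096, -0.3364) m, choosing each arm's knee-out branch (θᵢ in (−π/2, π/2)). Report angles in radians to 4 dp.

θ₁ = -0.0873, θ₂ = 0.0868, θ₃ = 0.1744

φ1=0.0° → target in arm frame (0.0261, 0.0096)
  A=0.1539, B=-0.3364, C=(l²−L²−A²−y'²−z²)/(2L)=0.1826
  θ1 = atan2(B,A) + arccos(C/0.3699) = -0.0873
arm 2 (φ=120.0°): x'=-0.0047, y'=-0.0274
  A cos θ + B sin θ = C:  0.1847·cos θ + -0.3364·sin θ = 0.1549
  θ2 = atan2(B,A) + arccos(C/0.3838) = 0.0868
φ3=240.0° → target in arm frame (-0.0214, 0.0178)
  e−x'=0.2014;  (l²−L²−(e−x')²−y'²−z²)/2L = 0.1399
  γ=atan2(-0.3364,0.2014)=-1.0314;  ψ=arccos(0.3569)=1.2058;  θ3=γ+ψ≈0.1744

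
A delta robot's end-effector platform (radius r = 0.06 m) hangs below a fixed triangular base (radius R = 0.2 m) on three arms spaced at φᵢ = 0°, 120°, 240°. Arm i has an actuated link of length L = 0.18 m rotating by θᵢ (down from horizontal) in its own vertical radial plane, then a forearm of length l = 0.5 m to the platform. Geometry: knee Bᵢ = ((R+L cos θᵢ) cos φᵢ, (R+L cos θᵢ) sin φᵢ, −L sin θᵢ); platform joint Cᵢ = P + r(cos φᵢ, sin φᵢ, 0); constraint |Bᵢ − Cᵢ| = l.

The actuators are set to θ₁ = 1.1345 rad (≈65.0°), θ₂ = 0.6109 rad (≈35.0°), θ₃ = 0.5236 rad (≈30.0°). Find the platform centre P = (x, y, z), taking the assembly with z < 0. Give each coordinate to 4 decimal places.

arm 1 at φ=0.0°: (R−r)+L cos θ1 = 0.2161;  O1 = (0.2161, 0.0000, -0.1631)
O2 = (0.2874·cos120.0°, 0.2874·sin120.0°, -0.1032) = (-0.1437, 0.2489, -0.1032)
arm 3 at φ=240.0°: (R−r)+L cos θ3 = 0.2959;  O3 = (-0.1479, -0.2562, -0.0900)
eliminate P² terms by subtracting sphere 1 from 2 and 3
plane₁₂: -0.7196x+0.4979y+0.1198z = 0.0200
det = 0.7312;  x = -0.0292+0.1835z,  y = -0.0021+0.0247z
sphere 1 gives Az²+Bz+C=0 with A=1.0343, B=0.2361, C=-0.1632;  B²−4AC=0.7310;  roots -0.5275, 0.2992;  negative root z = -0.5275
x = -0.1260, y = -0.0151

(-0.1260, -0.0151, -0.5275)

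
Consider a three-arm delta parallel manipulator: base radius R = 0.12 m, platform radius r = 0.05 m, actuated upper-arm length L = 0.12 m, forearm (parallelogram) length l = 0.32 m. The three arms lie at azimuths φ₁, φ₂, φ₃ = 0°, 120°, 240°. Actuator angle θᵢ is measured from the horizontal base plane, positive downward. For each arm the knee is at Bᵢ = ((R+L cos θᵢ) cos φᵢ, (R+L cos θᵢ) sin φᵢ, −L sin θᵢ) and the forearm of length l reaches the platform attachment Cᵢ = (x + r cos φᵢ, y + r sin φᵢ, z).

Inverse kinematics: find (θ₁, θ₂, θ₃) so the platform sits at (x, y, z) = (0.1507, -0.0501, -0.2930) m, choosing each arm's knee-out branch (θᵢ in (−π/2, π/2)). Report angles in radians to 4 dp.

θ₁ = -0.1744, θ₂ = 1.1345, θ₃ = 0.7858

arm 1 (φ=0.0°): x'=0.1507, y'=-0.0501
  A=-0.0807, B=-0.2930, C=(l²−L²−A²−y'²−z²)/(2L)=-0.0286
  γ=atan2(-0.2930,-0.0807)=-1.8396;  ψ=arccos(-0.0942)=1.6651;  θ1=γ+ψ≈-0.1744
arm 2 (φ=120.0°): x'=-0.1187, y'=-0.1055
  A=0.1887, B=-0.2930, C=(l²−L²−A²−y'²−z²)/(2L)=-0.1858
  √(A²+B²)=0.3485;  θ2 = -0.9985+2.1331 ≈ 1.1345
φ3=240.0° → target in arm frame (-0.0320, 0.1556)
  A=0.1020, B=-0.2930, C=(l²−L²−A²−y'²−z²)/(2L)=-0.1352
  γ=atan2(-0.2930,0.1020)=-1.2359;  ψ=arccos(-0.4357)=2.0217;  θ3=γ+ψ≈0.7858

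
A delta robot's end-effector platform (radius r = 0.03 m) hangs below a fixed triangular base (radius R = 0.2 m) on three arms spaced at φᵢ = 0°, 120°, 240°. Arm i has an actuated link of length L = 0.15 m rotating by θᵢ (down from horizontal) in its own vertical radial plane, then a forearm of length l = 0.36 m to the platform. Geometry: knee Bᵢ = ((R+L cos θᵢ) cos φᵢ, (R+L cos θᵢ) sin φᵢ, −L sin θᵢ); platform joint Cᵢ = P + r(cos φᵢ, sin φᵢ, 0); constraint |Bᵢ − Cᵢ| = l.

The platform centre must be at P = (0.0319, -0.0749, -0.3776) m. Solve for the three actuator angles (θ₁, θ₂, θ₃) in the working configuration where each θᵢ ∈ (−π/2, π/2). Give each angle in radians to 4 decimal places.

rotate P by −φ1: (0.0319, -0.0749, -0.3776)
  A=0.1381, B=-0.3776, C=(l²−L²−A²−y'²−z²)/(2L)=-0.2005
  γ=atan2(-0.3776,0.1381)=-1.2202;  ψ=arccos(-0.4988)=2.0930;  θ1=γ+ψ≈0.8728
arm 2 (φ=120.0°): x'=-0.0808, y'=0.0098
  A cos θ + B sin θ = C:  0.2508·cos θ + -0.3776·sin θ = -0.3283
  γ=atan2(-0.3776,0.2508)=-0.9845;  ψ=arccos(-0.7242)=2.3807;  θ2=γ+ψ≈1.3962
arm 3 (φ=240.0°): x'=0.0489, y'=0.0651
  A cos θ + B sin θ = C:  0.1211·cos θ + -0.3776·sin θ = -0.1813
  θ3 = atan2(B,A) + arccos(C/0.3965) = 0.7850

θ₁ = 0.8728, θ₂ = 1.3962, θ₃ = 0.7850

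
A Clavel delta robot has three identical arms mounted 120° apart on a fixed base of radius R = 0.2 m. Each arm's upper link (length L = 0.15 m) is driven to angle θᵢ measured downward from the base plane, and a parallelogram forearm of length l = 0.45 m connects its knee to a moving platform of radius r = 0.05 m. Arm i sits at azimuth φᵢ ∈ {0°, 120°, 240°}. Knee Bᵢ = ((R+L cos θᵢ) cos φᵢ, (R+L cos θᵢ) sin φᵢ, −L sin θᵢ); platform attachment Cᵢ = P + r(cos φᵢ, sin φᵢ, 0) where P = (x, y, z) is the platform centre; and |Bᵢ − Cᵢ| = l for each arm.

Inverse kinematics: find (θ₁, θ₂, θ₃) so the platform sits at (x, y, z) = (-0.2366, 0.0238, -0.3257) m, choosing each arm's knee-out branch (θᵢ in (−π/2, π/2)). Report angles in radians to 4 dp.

φ1=0.0° → target in arm frame (-0.2366, 0.0238)
  A=0.3866, B=-0.3257, C=(l²−L²−A²−y'²−z²)/(2L)=-0.2537
  √(A²+B²)=0.5055;  θ1 = -0.7001+2.0965 ≈ 1.3964
arm 2 (φ=120.0°): x'=0.1389, y'=0.1930
  e−x'=0.0111;  (l²−L²−(e−x')²−y'²−z²)/2L = 0.1218
  θ2 = atan2(B,A) + arccos(C/0.3259) = -0.3491
rotate P by −φ3: (0.0977, -0.2168, -0.3257)
  e−x'=0.0523;  (l²−L²−(e−x')²−y'²−z²)/2L = 0.0806
  √(A²+B²)=0.3299;  θ3 = -1.4115+1.3240 ≈ -0.0876

θ₁ = 1.3964, θ₂ = -0.3491, θ₃ = -0.0876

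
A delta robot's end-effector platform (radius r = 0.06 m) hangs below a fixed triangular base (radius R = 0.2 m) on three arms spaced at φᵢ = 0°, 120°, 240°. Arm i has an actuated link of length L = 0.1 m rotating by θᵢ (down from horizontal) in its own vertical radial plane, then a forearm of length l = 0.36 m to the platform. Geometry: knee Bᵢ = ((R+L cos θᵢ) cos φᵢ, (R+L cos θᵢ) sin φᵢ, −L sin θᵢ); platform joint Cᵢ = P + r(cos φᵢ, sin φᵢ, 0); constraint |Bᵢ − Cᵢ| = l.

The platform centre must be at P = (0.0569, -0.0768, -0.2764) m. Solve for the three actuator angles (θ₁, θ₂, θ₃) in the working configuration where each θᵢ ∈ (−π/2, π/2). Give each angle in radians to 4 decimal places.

θ₁ = -0.2626, θ₂ = 0.8724, θ₃ = -0.0872

rotate P by −φ1: (0.0569, -0.0768, -0.2764)
  A=0.0831, B=-0.2764, C=(l²−L²−A²−y'²−z²)/(2L)=0.1520
  θ1 = atan2(B,A) + arccos(C/0.2886) = -0.2626
φ2=120.0° → target in arm frame (-0.0950, -0.0109)
  A cos θ + B sin θ = C:  0.2350·cos θ + -0.2764·sin θ = -0.0606
  θ2 = atan2(B,A) + arccos(C/0.3628) = 0.8724
φ3=240.0° → target in arm frame (0.0381, 0.0877)
  A cos θ + B sin θ = C:  0.1019·cos θ + -0.2764·sin θ = 0.1256
  γ=atan2(-0.2764,0.1019)=-1.2175;  ψ=arccos(0.4264)=1.1303;  θ3=γ+ψ≈-0.0872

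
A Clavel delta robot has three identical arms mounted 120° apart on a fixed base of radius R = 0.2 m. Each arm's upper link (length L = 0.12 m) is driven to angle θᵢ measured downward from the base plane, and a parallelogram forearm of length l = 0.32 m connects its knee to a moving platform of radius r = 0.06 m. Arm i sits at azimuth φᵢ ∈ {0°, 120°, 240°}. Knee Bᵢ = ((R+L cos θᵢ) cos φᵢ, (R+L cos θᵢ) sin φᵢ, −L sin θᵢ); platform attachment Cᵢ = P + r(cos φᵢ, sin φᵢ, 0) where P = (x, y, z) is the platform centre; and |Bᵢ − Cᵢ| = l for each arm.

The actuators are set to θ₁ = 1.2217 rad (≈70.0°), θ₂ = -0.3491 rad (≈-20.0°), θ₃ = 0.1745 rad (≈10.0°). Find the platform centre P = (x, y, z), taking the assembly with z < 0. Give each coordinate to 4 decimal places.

O1 = (0.1810·cos0.0°, 0.1810·sin0.0°, -0.1128) = (0.1810, 0.0000, -0.1128)
O2 = (0.2528·cos120.0°, 0.2528·sin120.0°, 0.0410) = (-0.1264, 0.2189, 0.0410)
φ3=240.0°: virtual centre (-0.1291, -0.2236, -0.0208), radius l
eliminate P² terms by subtracting sphere 1 from 2 and 3
[-0.6149 0.4378 0.3076]·P = 0.0201;  [-0.6203 -0.4472 0.1839]·P = 0.0216
det = 0.5465;  x = -0.0337+0.3990z,  y = -0.0015+-0.1423z
into |P−O₁|² = l²: 1.1794z² + 0.0546z + -0.0436 = 0;  Δ = 0.2084;  z = -0.2167 or 0.1704 → z<0 root = -0.2167
x = -0.1202, y = 0.0293

(-0.1202, 0.0293, -0.2167)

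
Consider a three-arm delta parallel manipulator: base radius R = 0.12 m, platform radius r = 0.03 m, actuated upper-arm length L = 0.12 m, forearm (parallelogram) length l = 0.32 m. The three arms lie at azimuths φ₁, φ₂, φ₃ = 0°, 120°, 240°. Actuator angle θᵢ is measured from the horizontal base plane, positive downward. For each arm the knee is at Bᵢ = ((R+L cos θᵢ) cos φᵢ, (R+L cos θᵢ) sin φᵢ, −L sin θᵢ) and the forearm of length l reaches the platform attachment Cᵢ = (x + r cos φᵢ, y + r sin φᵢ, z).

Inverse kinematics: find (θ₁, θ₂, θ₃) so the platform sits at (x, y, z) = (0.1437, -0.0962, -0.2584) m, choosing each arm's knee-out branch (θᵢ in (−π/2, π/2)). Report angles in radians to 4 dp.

arm 1 (φ=0.0°): x'=0.1437, y'=-0.0962
  e−x'=-0.0537;  (l²−L²−(e−x')²−y'²−z²)/2L = 0.0379
  θ1 = atan2(B,A) + arccos(C/0.2639) = -0.3489
rotate P by −φ2: (-0.1552, -0.0763, -0.2584)
  A=0.2452, B=-0.2584, C=(l²−L²−A²−y'²−z²)/(2L)=-0.1863
  √(A²+B²)=0.3562;  θ2 = -0.8117+2.1211 ≈ 1.3094
arm 3 (φ=240.0°): x'=0.0115, y'=0.1725
  e−x'=0.0785;  (l²−L²−(e−x')²−y'²−z²)/2L = -0.0613
  γ=atan2(-0.2584,0.0785)=-1.2757;  ψ=arccos(-0.2270)=1.7998;  θ3=γ+ψ≈0.5240

θ₁ = -0.3489, θ₂ = 1.3094, θ₃ = 0.5240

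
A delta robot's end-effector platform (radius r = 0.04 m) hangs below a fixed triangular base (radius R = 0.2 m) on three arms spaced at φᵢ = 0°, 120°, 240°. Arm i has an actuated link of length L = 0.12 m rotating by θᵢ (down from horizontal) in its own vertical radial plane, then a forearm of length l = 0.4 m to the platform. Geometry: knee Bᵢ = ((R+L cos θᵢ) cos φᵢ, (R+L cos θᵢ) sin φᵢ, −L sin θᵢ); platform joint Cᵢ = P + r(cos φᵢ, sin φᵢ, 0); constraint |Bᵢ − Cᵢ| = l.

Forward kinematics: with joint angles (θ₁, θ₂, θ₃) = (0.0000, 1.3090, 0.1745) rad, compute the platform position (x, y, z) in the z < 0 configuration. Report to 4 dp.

(0.0863, -0.1204, -0.3286)

S1 = (0.2800·cos0.0°, 0.2800·sin0.0°, 0.0000) = (0.2800, 0.0000, 0.0000)
φ2=120.0°: virtual centre (-0.0955, 0.1655, -0.1159), radius l
S3 = (0.2782·cos240.0°, 0.2782·sin240.0°, -0.0208) = (-0.1391, -0.2409, -0.0208)
eliminate P² terms by subtracting sphere 1 from 2 and 3
linear system: -0.7511x+0.3309y = -0.0285−-0.2318z; -0.8382x+-0.4818y = -0.0006−-0.0417z
Cramer: x(z) = 0.0218-0.1963z;  y(z) = -0.0366+0.2550z
quadratic in z: (1.1036)z²+(0.0827)z+(-0.0920)=0, √Δ=0.6425 → z ∈ {-0.3286, 0.2536}; z = -0.3286 (taking z<0)
x = 0.0863, y = -0.1204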